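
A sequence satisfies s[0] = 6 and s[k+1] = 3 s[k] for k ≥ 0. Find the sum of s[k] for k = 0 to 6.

6558

s[1] = 3·6 = 18
s[2] = 3·18 = 54
s[3] = 3·54 = 162
s[4] = 3·162 = 486
s[5] = 3·486 = 1458
s[6] = 3·1458 = 4374
Sum = 6 + 18 + 54 + 162 + 486 + 1458 + 4374 = 6558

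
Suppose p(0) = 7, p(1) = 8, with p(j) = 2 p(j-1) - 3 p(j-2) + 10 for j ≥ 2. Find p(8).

p(2) = 2*8 - 3*7 + 10 = 5
p(3) = 2*5 - 3*8 + 10 = -4
p(4) = 2*(-4) - 3*5 + 10 = -13
p(5) = 2*(-13) - 3*(-4) + 10 = -4
p(6) = 2*(-4) - 3*(-13) + 10 = 41
p(7) = 2*41 - 3*(-4) + 10 = 104
p(8) = 2*104 - 3*41 + 10 = 95

95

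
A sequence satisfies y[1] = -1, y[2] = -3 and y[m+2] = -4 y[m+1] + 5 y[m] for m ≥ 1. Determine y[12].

-16276043

y[3] = -4·(-3) + 5·(-1) = 7
y[4] = -4·7 + 5·(-3) = -43
y[5] = -4·(-43) + 5·7 = 207
y[6] = -4·207 + 5·(-43) = -1043
y[7] = -4·(-1043) + 5·207 = 5207
y[8] = -4·5207 + 5·(-1043) = -26043
y[9] = -4·(-26043) + 5·5207 = 130207
y[10] = -4·130207 + 5·(-26043) = -651043
y[11] = -4·(-651043) + 5·130207 = 3255207
y[12] = -4·3255207 + 5·(-651043) = -16276043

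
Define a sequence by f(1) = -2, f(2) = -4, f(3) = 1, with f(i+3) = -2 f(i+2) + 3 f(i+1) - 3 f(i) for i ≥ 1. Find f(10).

f(4) = -2*1 + 3*(-4) - 3*(-2) = -8
f(5) = -2*(-8) + 3*1 - 3*(-4) = 31
f(6) = -2*31 + 3*(-8) - 3*1 = -89
f(7) = -2*(-89) + 3*31 - 3*(-8) = 295
f(8) = -2*295 + 3*(-89) - 3*31 = -950
f(9) = -2*(-950) + 3*295 - 3*(-89) = 3052
f(10) = -2*3052 + 3*(-950) - 3*295 = -9839

-9839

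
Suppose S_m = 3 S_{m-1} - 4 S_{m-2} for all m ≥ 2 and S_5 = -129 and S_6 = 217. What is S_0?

8

Rearranging, S_{m-2} = (S_m - 3 S_{m-1}) / -4.
S_4 = (217 - 3·(-129)) / -4 = 604/-4 = -151
S_3 = (-129 - 3·(-151)) / -4 = 324/-4 = -81
S_2 = (-151 - 3·(-81)) / -4 = 92/-4 = -23
S_1 = (-81 - 3·(-23)) / -4 = -12/-4 = 3
S_0 = (-23 - 3·3) / -4 = -32/-4 = 8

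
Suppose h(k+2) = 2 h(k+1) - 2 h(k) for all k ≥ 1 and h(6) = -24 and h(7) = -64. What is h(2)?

6

Rearranging, h(k-2) = (h(k) - 2 h(k-1)) / -2.
h(5) = (-64 - 2*(-24)) / -2 = -16/-2 = 8
h(4) = (-24 - 2*8) / -2 = -40/-2 = 20
h(3) = (8 - 2*20) / -2 = -32/-2 = 16
h(2) = (20 - 2*16) / -2 = -12/-2 = 6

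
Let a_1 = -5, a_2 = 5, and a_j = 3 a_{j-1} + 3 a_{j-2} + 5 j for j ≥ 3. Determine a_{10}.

a_3 = 3·5 + 3·(-5) + 15 = 15
a_4 = 3·15 + 3·5 + 20 = 80
a_5 = 3·80 + 3·15 + 25 = 310
a_6 = 3·310 + 3·80 + 30 = 1200
a_7 = 3·1200 + 3·310 + 35 = 4565
a_8 = 3·4565 + 3·1200 + 40 = 17335
a_9 = 3·17335 + 3·4565 + 45 = 65745
a_{10} = 3·65745 + 3·17335 + 50 = 249290

249290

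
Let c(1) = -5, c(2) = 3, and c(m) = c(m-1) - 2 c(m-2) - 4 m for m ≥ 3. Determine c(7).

c(3) = 3 - 2(-5) - 12 = 1
c(4) = 1 - 2(3) - 16 = -21
c(5) = (-21) - 2(1) - 20 = -43
c(6) = (-43) - 2(-21) - 24 = -25
c(7) = (-25) - 2(-43) - 28 = 33

33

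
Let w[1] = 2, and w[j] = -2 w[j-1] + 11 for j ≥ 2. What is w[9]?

-423

w[2] = -2(2) + 11 = 7
w[3] = -2(7) + 11 = -3
w[4] = -2(-3) + 11 = 17
w[5] = -2(17) + 11 = -23
w[6] = -2(-23) + 11 = 57
w[7] = -2(57) + 11 = -103
w[8] = -2(-103) + 11 = 217
w[9] = -2(217) + 11 = -423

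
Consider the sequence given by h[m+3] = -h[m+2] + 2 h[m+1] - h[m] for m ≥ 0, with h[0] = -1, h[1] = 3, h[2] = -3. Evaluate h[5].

42

h[3] = -(-3) + 2*3 - (-1) = 10
h[4] = -10 + 2*(-3) - 3 = -19
h[5] = -(-19) + 2*10 - (-3) = 42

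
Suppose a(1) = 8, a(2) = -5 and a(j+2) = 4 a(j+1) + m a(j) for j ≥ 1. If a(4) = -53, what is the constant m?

1

a(3) = -20 + 8m
a(4) = -80 + 27m
So -80 + 27m = -53, giving m = 1.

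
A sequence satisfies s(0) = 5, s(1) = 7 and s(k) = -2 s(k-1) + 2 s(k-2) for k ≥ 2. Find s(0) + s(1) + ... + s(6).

-274

s(2) = -2(7) + 2(5) = -4
s(3) = -2(-4) + 2(7) = 22
s(4) = -2(22) + 2(-4) = -52
s(5) = -2(-52) + 2(22) = 148
s(6) = -2(148) + 2(-52) = -400
Sum = 5 + 7 + (-4) + 22 + (-52) + 148 + (-400) = -274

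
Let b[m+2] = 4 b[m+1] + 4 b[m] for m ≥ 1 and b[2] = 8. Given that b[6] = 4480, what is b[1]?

2

Let b[1] = y.
b[3] = 32 + 4y
b[4] = 160 + 16y
b[5] = 768 + 80y
b[6] = 3712 + 384y
So 3712 + 384y = 4480, giving y = 2.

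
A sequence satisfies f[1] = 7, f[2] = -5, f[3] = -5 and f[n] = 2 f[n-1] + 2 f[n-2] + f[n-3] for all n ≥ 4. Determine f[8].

-909

f[4] = 2*(-5) + 2*(-5) + 7 = -13
f[5] = 2*(-13) + 2*(-5) + (-5) = -41
f[6] = 2*(-41) + 2*(-13) + (-5) = -113
f[7] = 2*(-113) + 2*(-41) + (-13) = -321
f[8] = 2*(-321) + 2*(-113) + (-41) = -909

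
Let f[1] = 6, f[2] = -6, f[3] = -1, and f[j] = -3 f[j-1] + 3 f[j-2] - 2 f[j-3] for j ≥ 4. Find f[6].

f[4] = -3*(-1) + 3*(-6) - 2*6 = -27
f[5] = -3*(-27) + 3*(-1) - 2*(-6) = 90
f[6] = -3*90 + 3*(-27) - 2*(-1) = -349

-349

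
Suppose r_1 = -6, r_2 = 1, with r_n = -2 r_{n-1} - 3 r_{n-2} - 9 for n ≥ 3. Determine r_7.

-125

r_3 = -2·1 - 3·(-6) - 9 = 7
r_4 = -2·7 - 3·1 - 9 = -26
r_5 = -2·(-26) - 3·7 - 9 = 22
r_6 = -2·22 - 3·(-26) - 9 = 25
r_7 = -2·25 - 3·22 - 9 = -125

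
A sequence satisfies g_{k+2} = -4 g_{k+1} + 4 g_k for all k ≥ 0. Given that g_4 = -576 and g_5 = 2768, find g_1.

1

Rearranging, g_{k-2} = (g_k + 4 g_{k-1}) / 4.
g_3 = (2768 + 4(-576)) / 4 = 464/4 = 116
g_2 = (-576 + 4(116)) / 4 = -112/4 = -28
g_1 = (116 + 4(-28)) / 4 = 4/4 = 1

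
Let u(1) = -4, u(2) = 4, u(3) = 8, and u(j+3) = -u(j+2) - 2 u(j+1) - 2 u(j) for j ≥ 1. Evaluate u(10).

64

u(4) = -8 - 2*4 - 2*(-4) = -8
u(5) = -(-8) - 2*8 - 2*4 = -16
u(6) = -(-16) - 2*(-8) - 2*8 = 16
u(7) = -16 - 2*(-16) - 2*(-8) = 32
u(8) = -32 - 2*16 - 2*(-16) = -32
u(9) = -(-32) - 2*32 - 2*16 = -64
u(10) = -(-64) - 2*(-32) - 2*32 = 64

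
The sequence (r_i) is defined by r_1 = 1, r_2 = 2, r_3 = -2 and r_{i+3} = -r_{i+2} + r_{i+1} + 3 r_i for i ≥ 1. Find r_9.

45

r_4 = -(-2) + 2 + 3*1 = 7
r_5 = -7 + (-2) + 3*2 = -3
r_6 = -(-3) + 7 + 3*(-2) = 4
r_7 = -4 + (-3) + 3*7 = 14
r_8 = -14 + 4 + 3*(-3) = -19
r_9 = -(-19) + 14 + 3*4 = 45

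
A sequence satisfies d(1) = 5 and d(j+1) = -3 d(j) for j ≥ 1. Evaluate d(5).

d(2) = -3·5 = -15
d(3) = -3·(-15) = 45
d(4) = -3·45 = -135
d(5) = -3·(-135) = 405

405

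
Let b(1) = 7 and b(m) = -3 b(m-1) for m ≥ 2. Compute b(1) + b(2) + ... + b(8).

-11480

b(2) = -3·7 = -21
b(3) = -3·(-21) = 63
b(4) = -3·63 = -189
b(5) = -3·(-189) = 567
b(6) = -3·567 = -1701
b(7) = -3·(-1701) = 5103
b(8) = -3·5103 = -15309
Sum = 7 + (-21) + 63 + (-189) + 567 + (-1701) + 5103 + (-15309) = -11480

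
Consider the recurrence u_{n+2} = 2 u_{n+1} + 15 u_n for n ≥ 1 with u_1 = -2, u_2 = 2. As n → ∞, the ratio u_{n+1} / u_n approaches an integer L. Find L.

The characteristic equation is r^2 - 2r - 15 = 0, which factors as (r - 5)(r + 3) = 0.
So the roots are 5 and -3. Since |5| > |-3| and the coefficient of 5^n is non-zero, the ratio tends to 5.

5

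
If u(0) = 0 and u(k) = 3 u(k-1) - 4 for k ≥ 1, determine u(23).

The fixed point is -4/(1 - 3) = 2, so u(k) - 2 = 3(u(k-1) - 2).
Hence u(k) = -2·3^k + 2.
u(23) = -2·3^{23} + 2 = -2·94143178827 + 2 = -188286357652.

-188286357652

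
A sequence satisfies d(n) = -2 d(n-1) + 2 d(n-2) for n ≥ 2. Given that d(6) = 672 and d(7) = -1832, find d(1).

1

Rearranging, d(n-2) = (d(n) + 2 d(n-1)) / 2.
d(5) = (-1832 + 2·672) / 2 = -488/2 = -244
d(4) = (672 + 2·(-244)) / 2 = 184/2 = 92
d(3) = (-244 + 2·92) / 2 = -60/2 = -30
d(2) = (92 + 2·(-30)) / 2 = 32/2 = 16
d(1) = (-30 + 2·16) / 2 = 2/2 = 1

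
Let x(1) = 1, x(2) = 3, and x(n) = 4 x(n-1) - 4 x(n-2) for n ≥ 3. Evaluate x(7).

256

x(3) = 4*3 - 4*1 = 8
x(4) = 4*8 - 4*3 = 20
x(5) = 4*20 - 4*8 = 48
x(6) = 4*48 - 4*20 = 112
x(7) = 4*112 - 4*48 = 256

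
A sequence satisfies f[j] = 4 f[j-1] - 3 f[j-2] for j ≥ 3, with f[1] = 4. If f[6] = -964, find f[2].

Let f[2] = y.
f[3] = -12 + 4y
f[4] = -48 + 13y
f[5] = -156 + 40y
f[6] = -480 + 121y
So -480 + 121y = -964, giving y = -4.

-4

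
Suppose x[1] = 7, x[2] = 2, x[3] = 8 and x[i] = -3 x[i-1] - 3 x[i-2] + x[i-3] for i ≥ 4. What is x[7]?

x[4] = -3*8 - 3*2 + 7 = -23
x[5] = -3*(-23) - 3*8 + 2 = 47
x[6] = -3*47 - 3*(-23) + 8 = -64
x[7] = -3*(-64) - 3*47 + (-23) = 28

28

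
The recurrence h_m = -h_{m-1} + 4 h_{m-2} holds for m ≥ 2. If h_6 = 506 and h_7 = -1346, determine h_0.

Rearranging, h_{m-2} = (h_m + h_{m-1}) / 4.
h_5 = (-1346 + 506) / 4 = -840/4 = -210
h_4 = (506 + (-210)) / 4 = 296/4 = 74
h_3 = (-210 + 74) / 4 = -136/4 = -34
h_2 = (74 + (-34)) / 4 = 40/4 = 10
h_1 = (-34 + 10) / 4 = -24/4 = -6
h_0 = (10 + (-6)) / 4 = 4/4 = 1

1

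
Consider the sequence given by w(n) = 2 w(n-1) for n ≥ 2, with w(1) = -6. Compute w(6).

w(2) = 2*(-6) = -12
w(3) = 2*(-12) = -24
w(4) = 2*(-24) = -48
w(5) = 2*(-48) = -96
w(6) = 2*(-96) = -192

-192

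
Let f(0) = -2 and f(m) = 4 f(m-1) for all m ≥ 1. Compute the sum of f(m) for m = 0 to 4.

-682

f(1) = 4(-2) = -8
f(2) = 4(-8) = -32
f(3) = 4(-32) = -128
f(4) = 4(-128) = -512
Sum = (-2) + (-8) + (-32) + (-128) + (-512) = -682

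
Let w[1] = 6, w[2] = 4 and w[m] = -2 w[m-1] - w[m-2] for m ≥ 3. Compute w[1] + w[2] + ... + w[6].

w[3] = -2·4 - 6 = -14
w[4] = -2·(-14) - 4 = 24
w[5] = -2·24 - (-14) = -34
w[6] = -2·(-34) - 24 = 44
Sum = 6 + 4 + (-14) + 24 + (-34) + 44 = 30

30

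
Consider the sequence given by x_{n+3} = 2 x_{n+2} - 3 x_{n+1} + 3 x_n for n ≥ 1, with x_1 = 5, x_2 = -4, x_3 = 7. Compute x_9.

274

x_4 = 2*7 - 3*(-4) + 3*5 = 41
x_5 = 2*41 - 3*7 + 3*(-4) = 49
x_6 = 2*49 - 3*41 + 3*7 = -4
x_7 = 2*(-4) - 3*49 + 3*41 = -32
x_8 = 2*(-32) - 3*(-4) + 3*49 = 95
x_9 = 2*95 - 3*(-32) + 3*(-4) = 274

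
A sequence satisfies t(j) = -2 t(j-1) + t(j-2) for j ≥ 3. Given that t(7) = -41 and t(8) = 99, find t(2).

1

Rearranging, t(j-2) = t(j) + 2 t(j-1).
t(6) = 99 + 2*(-41) = 17
t(5) = -41 + 2*17 = -7
t(4) = 17 + 2*(-7) = 3
t(3) = -7 + 2*3 = -1
t(2) = 3 + 2*(-1) = 1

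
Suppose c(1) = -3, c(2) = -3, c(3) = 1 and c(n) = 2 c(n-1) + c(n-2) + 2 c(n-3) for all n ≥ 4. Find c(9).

-843

c(4) = 2·1 + (-3) + 2·(-3) = -7
c(5) = 2·(-7) + 1 + 2·(-3) = -19
c(6) = 2·(-19) + (-7) + 2·1 = -43
c(7) = 2·(-43) + (-19) + 2·(-7) = -119
c(8) = 2·(-119) + (-43) + 2·(-19) = -319
c(9) = 2·(-319) + (-119) + 2·(-43) = -843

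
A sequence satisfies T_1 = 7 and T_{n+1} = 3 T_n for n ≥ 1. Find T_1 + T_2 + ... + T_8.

T_2 = 3·7 = 21
T_3 = 3·21 = 63
T_4 = 3·63 = 189
T_5 = 3·189 = 567
T_6 = 3·567 = 1701
T_7 = 3·1701 = 5103
T_8 = 3·5103 = 15309
Sum = 7 + 21 + 63 + 189 + 567 + 1701 + 5103 + 15309 = 22960

22960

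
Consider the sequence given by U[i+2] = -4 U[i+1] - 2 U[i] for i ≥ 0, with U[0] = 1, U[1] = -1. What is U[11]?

U[2] = -4(-1) - 2(1) = 2
U[3] = -4(2) - 2(-1) = -6
U[4] = -4(-6) - 2(2) = 20
U[5] = -4(20) - 2(-6) = -68
U[6] = -4(-68) - 2(20) = 232
U[7] = -4(232) - 2(-68) = -792
U[8] = -4(-792) - 2(232) = 2704
U[9] = -4(2704) - 2(-792) = -9232
U[10] = -4(-9232) - 2(2704) = 31520
U[11] = -4(31520) - 2(-9232) = -107616

-107616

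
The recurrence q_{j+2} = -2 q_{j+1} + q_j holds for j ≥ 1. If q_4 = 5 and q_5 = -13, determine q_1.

-5

Rearranging, q_{j-2} = q_j + 2 q_{j-1}.
q_3 = -13 + 2·5 = -3
q_2 = 5 + 2·(-3) = -1
q_1 = -3 + 2·(-1) = -5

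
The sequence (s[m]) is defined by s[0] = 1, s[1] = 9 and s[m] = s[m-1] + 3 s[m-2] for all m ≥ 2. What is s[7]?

s[2] = 9 + 3*1 = 12
s[3] = 12 + 3*9 = 39
s[4] = 39 + 3*12 = 75
s[5] = 75 + 3*39 = 192
s[6] = 192 + 3*75 = 417
s[7] = 417 + 3*192 = 993

993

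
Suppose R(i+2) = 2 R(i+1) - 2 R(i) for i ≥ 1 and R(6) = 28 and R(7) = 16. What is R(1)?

-5

Rearranging, R(i-2) = (R(i) - 2 R(i-1)) / -2.
R(5) = (16 - 2(28)) / -2 = -40/-2 = 20
R(4) = (28 - 2(20)) / -2 = -12/-2 = 6
R(3) = (20 - 2(6)) / -2 = 8/-2 = -4
R(2) = (6 - 2(-4)) / -2 = 14/-2 = -7
R(1) = (-4 - 2(-7)) / -2 = 10/-2 = -5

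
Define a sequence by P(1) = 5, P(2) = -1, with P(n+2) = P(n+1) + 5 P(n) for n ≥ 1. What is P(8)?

2099

P(3) = (-1) + 5·5 = 24
P(4) = 24 + 5·(-1) = 19
P(5) = 19 + 5·24 = 139
P(6) = 139 + 5·19 = 234
P(7) = 234 + 5·139 = 929
P(8) = 929 + 5·234 = 2099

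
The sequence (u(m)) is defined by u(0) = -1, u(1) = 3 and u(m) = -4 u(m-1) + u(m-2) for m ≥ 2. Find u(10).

-1346269

u(2) = -4·3 + (-1) = -13
u(3) = -4·(-13) + 3 = 55
u(4) = -4·55 + (-13) = -233
u(5) = -4·(-233) + 55 = 987
u(6) = -4·987 + (-233) = -4181
u(7) = -4·(-4181) + 987 = 17711
u(8) = -4·17711 + (-4181) = -75025
u(9) = -4·(-75025) + 17711 = 317811
u(10) = -4·317811 + (-75025) = -1346269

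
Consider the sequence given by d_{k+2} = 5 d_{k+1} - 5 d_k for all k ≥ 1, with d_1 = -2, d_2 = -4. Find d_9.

d_3 = 5*(-4) - 5*(-2) = -10
d_4 = 5*(-10) - 5*(-4) = -30
d_5 = 5*(-30) - 5*(-10) = -100
d_6 = 5*(-100) - 5*(-30) = -350
d_7 = 5*(-350) - 5*(-100) = -1250
d_8 = 5*(-1250) - 5*(-350) = -4500
d_9 = 5*(-4500) - 5*(-1250) = -16250

-16250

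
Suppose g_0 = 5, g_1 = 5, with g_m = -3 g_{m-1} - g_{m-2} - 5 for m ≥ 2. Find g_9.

g_2 = -3*5 - 5 - 5 = -25
g_3 = -3*(-25) - 5 - 5 = 65
g_4 = -3*65 - (-25) - 5 = -175
g_5 = -3*(-175) - 65 - 5 = 455
g_6 = -3*455 - (-175) - 5 = -1195
g_7 = -3*(-1195) - 455 - 5 = 3125
g_8 = -3*3125 - (-1195) - 5 = -8185
g_9 = -3*(-8185) - 3125 - 5 = 21425

21425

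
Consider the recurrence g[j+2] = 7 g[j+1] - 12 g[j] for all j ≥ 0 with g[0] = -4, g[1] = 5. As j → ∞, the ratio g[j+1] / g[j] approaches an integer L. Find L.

4

The characteristic equation is r^2 - 7r + 12 = 0, which factors as (r - 4)(r - 3) = 0.
So the roots are 4 and 3. Since |4| > |3| and the coefficient of 4^j is non-zero, the ratio tends to 4.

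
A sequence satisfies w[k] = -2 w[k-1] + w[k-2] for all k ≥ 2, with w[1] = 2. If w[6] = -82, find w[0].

Let w[0] = y.
w[2] = -4 + y
w[3] = 10 - 2y
w[4] = -24 + 5y
w[5] = 58 - 12y
w[6] = -140 + 29y
So -140 + 29y = -82, giving y = 2.

2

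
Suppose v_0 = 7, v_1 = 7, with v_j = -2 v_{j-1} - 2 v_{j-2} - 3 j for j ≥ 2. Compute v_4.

-34

v_2 = -2·7 - 2·7 - 6 = -34
v_3 = -2·(-34) - 2·7 - 9 = 45
v_4 = -2·45 - 2·(-34) - 12 = -34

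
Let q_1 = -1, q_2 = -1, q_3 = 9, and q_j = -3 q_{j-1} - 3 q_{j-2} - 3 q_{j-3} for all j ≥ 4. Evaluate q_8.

q_4 = -3·9 - 3·(-1) - 3·(-1) = -21
q_5 = -3·(-21) - 3·9 - 3·(-1) = 39
q_6 = -3·39 - 3·(-21) - 3·9 = -81
q_7 = -3·(-81) - 3·39 - 3·(-21) = 189
q_8 = -3·189 - 3·(-81) - 3·39 = -441

-441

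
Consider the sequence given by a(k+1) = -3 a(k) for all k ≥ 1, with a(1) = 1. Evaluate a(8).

a(2) = -3*1 = -3
a(3) = -3*(-3) = 9
a(4) = -3*9 = -27
a(5) = -3*(-27) = 81
a(6) = -3*81 = -243
a(7) = -3*(-243) = 729
a(8) = -3*729 = -2187

-2187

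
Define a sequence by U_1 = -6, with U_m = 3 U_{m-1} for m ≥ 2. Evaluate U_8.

U_2 = 3·(-6) = -18
U_3 = 3·(-18) = -54
U_4 = 3·(-54) = -162
U_5 = 3·(-162) = -486
U_6 = 3·(-486) = -1458
U_7 = 3·(-1458) = -4374
U_8 = 3·(-4374) = -13122

-13122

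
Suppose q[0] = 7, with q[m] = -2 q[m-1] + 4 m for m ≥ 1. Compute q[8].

q[1] = -2*7 + 4 = -10
q[2] = -2*(-10) + 8 = 28
q[3] = -2*28 + 12 = -44
q[4] = -2*(-44) + 16 = 104
q[5] = -2*104 + 20 = -188
q[6] = -2*(-188) + 24 = 400
q[7] = -2*400 + 28 = -772
q[8] = -2*(-772) + 32 = 1576

1576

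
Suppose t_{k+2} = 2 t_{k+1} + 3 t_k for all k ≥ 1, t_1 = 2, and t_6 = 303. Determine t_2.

Let t_2 = x.
t_3 = 6 + 2x
t_4 = 12 + 7x
t_5 = 42 + 20x
t_6 = 120 + 61x
So 120 + 61x = 303, giving x = 3.

3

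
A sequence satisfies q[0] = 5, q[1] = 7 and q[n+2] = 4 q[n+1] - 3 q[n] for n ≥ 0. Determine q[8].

q[2] = 4·7 - 3·5 = 13
q[3] = 4·13 - 3·7 = 31
q[4] = 4·31 - 3·13 = 85
q[5] = 4·85 - 3·31 = 247
q[6] = 4·247 - 3·85 = 733
q[7] = 4·733 - 3·247 = 2191
q[8] = 4·2191 - 3·733 = 6565

6565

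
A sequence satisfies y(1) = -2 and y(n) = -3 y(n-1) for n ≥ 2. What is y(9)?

-13122

y(2) = -3·(-2) = 6
y(3) = -3·6 = -18
y(4) = -3·(-18) = 54
y(5) = -3·54 = -162
y(6) = -3·(-162) = 486
y(7) = -3·486 = -1458
y(8) = -3·(-1458) = 4374
y(9) = -3·4374 = -13122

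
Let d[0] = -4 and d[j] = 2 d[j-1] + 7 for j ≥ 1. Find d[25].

100663289

The fixed point is 7/(1 - 2) = -7, so d[j] + 7 = 2(d[j-1] + 7).
Hence d[j] = 3·2^j - 7.
d[25] = 3·2^{25} - 7 = 3·33554432 - 7 = 100663289.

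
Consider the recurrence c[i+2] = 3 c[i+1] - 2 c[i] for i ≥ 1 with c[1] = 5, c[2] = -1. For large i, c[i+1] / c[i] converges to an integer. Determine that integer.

The characteristic equation is r^2 - 3r + 2 = 0, which factors as (r - 2)(r - 1) = 0.
So the roots are 2 and 1. Since |2| > |1| and the coefficient of 2^i is non-zero, the ratio tends to 2.

2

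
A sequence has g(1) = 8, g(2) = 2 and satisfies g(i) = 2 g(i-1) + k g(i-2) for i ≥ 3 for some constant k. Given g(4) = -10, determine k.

g(3) = 4 + 8k
g(4) = 8 + 18k
So 8 + 18k = -10, giving k = -1.

-1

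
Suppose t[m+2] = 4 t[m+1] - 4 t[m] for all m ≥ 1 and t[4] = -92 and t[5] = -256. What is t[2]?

Rearranging, t[m-2] = (t[m] - 4 t[m-1]) / -4.
t[3] = (-256 - 4·(-92)) / -4 = 112/-4 = -28
t[2] = (-92 - 4·(-28)) / -4 = 20/-4 = -5

-5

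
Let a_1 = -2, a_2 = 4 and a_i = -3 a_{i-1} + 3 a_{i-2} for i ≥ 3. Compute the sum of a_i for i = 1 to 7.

-2866

a_3 = -3·4 + 3·(-2) = -18
a_4 = -3·(-18) + 3·4 = 66
a_5 = -3·66 + 3·(-18) = -252
a_6 = -3·(-252) + 3·66 = 954
a_7 = -3·954 + 3·(-252) = -3618
Sum = (-2) + 4 + (-18) + 66 + (-252) + 954 + (-3618) = -2866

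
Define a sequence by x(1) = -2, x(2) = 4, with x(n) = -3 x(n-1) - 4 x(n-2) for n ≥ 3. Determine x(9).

x(3) = -3*4 - 4*(-2) = -4
x(4) = -3*(-4) - 4*4 = -4
x(5) = -3*(-4) - 4*(-4) = 28
x(6) = -3*28 - 4*(-4) = -68
x(7) = -3*(-68) - 4*28 = 92
x(8) = -3*92 - 4*(-68) = -4
x(9) = -3*(-4) - 4*92 = -356

-356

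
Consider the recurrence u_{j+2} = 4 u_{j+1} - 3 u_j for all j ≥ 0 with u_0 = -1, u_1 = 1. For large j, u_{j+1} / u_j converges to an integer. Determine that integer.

The characteristic equation is r^2 - 4r + 3 = 0, which factors as (r - 3)(r - 1) = 0.
So the roots are 3 and 1. Since |3| > |1| and the coefficient of 3^j is non-zero, the ratio tends to 3.

3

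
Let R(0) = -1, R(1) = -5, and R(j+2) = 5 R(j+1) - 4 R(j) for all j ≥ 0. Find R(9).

-349525

R(2) = 5·(-5) - 4·(-1) = -21
R(3) = 5·(-21) - 4·(-5) = -85
R(4) = 5·(-85) - 4·(-21) = -341
R(5) = 5·(-341) - 4·(-85) = -1365
R(6) = 5·(-1365) - 4·(-341) = -5461
R(7) = 5·(-5461) - 4·(-1365) = -21845
R(8) = 5·(-21845) - 4·(-5461) = -87381
R(9) = 5·(-87381) - 4·(-21845) = -349525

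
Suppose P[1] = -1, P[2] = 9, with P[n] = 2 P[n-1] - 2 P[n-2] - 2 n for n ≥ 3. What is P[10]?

P[3] = 2·9 - 2·(-1) - 6 = 14
P[4] = 2·14 - 2·9 - 8 = 2
P[5] = 2·2 - 2·14 - 10 = -34
P[6] = 2·(-34) - 2·2 - 12 = -84
P[7] = 2·(-84) - 2·(-34) - 14 = -114
P[8] = 2·(-114) - 2·(-84) - 16 = -76
P[9] = 2·(-76) - 2·(-114) - 18 = 58
P[10] = 2·58 - 2·(-76) - 20 = 248

248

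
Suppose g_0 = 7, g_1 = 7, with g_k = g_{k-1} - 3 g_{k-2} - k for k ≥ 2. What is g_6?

g_2 = 7 - 3*7 - 2 = -16
g_3 = (-16) - 3*7 - 3 = -40
g_4 = (-40) - 3*(-16) - 4 = 4
g_5 = 4 - 3*(-40) - 5 = 119
g_6 = 119 - 3*4 - 6 = 101

101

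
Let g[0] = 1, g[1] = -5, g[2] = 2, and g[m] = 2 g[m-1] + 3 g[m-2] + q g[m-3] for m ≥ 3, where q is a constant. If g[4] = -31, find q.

g[3] = -11 + q
g[4] = -16 - 3q
So -16 - 3q = -31, giving q = 5.

5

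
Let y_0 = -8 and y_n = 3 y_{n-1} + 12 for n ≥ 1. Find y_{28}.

-45753584909928

The fixed point is 12/(1 - 3) = -6, so y_n + 6 = 3(y_{n-1} + 6).
Hence y_n = -2·3^n - 6.
y_{28} = -2·3^{28} - 6 = -2·22876792454961 - 6 = -45753584909928.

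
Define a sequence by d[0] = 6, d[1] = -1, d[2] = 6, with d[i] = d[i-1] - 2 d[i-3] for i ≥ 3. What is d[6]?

-4

d[3] = 6 - 2*6 = -6
d[4] = (-6) - 2*(-1) = -4
d[5] = (-4) - 2*6 = -16
d[6] = (-16) - 2*(-6) = -4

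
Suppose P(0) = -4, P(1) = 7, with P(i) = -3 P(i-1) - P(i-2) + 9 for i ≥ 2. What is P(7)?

P(2) = -3(7) - (-4) + 9 = -8
P(3) = -3(-8) - 7 + 9 = 26
P(4) = -3(26) - (-8) + 9 = -61
P(5) = -3(-61) - 26 + 9 = 166
P(6) = -3(166) - (-61) + 9 = -428
P(7) = -3(-428) - 166 + 9 = 1127

1127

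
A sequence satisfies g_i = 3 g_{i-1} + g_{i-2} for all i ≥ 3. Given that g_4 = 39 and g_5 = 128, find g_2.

6

Rearranging, g_{i-2} = g_i - 3 g_{i-1}.
g_3 = 128 - 3(39) = 11
g_2 = 39 - 3(11) = 6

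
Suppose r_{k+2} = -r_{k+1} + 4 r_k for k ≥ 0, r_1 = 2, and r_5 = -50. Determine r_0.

3

Let r_0 = v.
r_2 = -2 + 4v
r_3 = 10 - 4v
r_4 = -18 + 20v
r_5 = 58 - 36v
So 58 - 36v = -50, giving v = 3.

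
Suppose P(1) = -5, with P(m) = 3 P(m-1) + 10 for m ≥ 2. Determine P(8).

P(2) = 3*(-5) + 10 = -5
P(3) = 3*(-5) + 10 = -5
P(4) = 3*(-5) + 10 = -5
P(5) = 3*(-5) + 10 = -5
P(6) = 3*(-5) + 10 = -5
P(7) = 3*(-5) + 10 = -5
P(8) = 3*(-5) + 10 = -5

-5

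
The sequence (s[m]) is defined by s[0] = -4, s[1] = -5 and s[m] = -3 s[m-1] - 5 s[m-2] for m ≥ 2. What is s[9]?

s[2] = -3·(-5) - 5·(-4) = 35
s[3] = -3·35 - 5·(-5) = -80
s[4] = -3·(-80) - 5·35 = 65
s[5] = -3·65 - 5·(-80) = 205
s[6] = -3·205 - 5·65 = -940
s[7] = -3·(-940) - 5·205 = 1795
s[8] = -3·1795 - 5·(-940) = -685
s[9] = -3·(-685) - 5·1795 = -6920

-6920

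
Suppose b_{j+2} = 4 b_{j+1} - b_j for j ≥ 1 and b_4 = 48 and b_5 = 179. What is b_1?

3

Rearranging, b_{j-2} = -(b_j - 4 b_{j-1}).
b_3 = -(179 - 4*48) = 13
b_2 = -(48 - 4*13) = 4
b_1 = -(13 - 4*4) = 3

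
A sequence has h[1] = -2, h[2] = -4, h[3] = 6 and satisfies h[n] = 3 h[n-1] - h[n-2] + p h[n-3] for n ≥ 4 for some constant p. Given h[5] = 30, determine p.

3

h[4] = 22 - 2p
h[5] = 60 - 10p
So 60 - 10p = 30, giving p = 3.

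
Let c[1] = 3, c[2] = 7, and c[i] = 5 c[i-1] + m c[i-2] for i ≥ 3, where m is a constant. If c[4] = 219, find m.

2

c[3] = 35 + 3m
c[4] = 175 + 22m
So 175 + 22m = 219, giving m = 2.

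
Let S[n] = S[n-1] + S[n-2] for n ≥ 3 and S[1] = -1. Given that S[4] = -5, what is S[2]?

Let S[2] = v.
S[3] = -1 + v
S[4] = -1 + 2v
So -1 + 2v = -5, giving v = -2.

-2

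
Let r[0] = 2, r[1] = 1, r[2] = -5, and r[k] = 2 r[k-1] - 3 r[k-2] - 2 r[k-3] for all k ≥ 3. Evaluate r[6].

r[3] = 2(-5) - 3(1) - 2(2) = -17
r[4] = 2(-17) - 3(-5) - 2(1) = -21
r[5] = 2(-21) - 3(-17) - 2(-5) = 19
r[6] = 2(19) - 3(-21) - 2(-17) = 135

135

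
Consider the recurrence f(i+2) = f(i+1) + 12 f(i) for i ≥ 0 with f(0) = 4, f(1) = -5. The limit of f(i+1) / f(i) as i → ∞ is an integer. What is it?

4

The characteristic equation is r^2 - r - 12 = 0, which factors as (r - 4)(r + 3) = 0.
So the roots are 4 and -3. Since |4| > |-3| and the coefficient of 4^i is non-zero, the ratio tends to 4.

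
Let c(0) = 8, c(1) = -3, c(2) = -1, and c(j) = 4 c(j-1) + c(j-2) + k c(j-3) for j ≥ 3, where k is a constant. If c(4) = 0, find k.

1

c(3) = -7 + 8k
c(4) = -29 + 29k
So -29 + 29k = 0, giving k = 1.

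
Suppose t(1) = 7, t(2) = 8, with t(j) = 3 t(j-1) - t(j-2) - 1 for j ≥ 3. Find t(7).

t(3) = 3(8) - 7 - 1 = 16
t(4) = 3(16) - 8 - 1 = 39
t(5) = 3(39) - 16 - 1 = 100
t(6) = 3(100) - 39 - 1 = 260
t(7) = 3(260) - 100 - 1 = 679

679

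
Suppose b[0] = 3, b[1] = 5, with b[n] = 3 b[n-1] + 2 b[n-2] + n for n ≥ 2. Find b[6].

3769

b[2] = 3·5 + 2·3 + 2 = 23
b[3] = 3·23 + 2·5 + 3 = 82
b[4] = 3·82 + 2·23 + 4 = 296
b[5] = 3·296 + 2·82 + 5 = 1057
b[6] = 3·1057 + 2·296 + 6 = 3769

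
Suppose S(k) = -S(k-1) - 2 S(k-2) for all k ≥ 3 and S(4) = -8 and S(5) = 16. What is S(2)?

Rearranging, S(k-2) = (S(k) + S(k-1)) / -2.
S(3) = (16 + (-8)) / -2 = 8/-2 = -4
S(2) = (-8 + (-4)) / -2 = -12/-2 = 6

6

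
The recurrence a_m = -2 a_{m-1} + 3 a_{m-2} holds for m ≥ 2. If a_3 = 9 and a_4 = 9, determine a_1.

Rearranging, a_{m-2} = (a_m + 2 a_{m-1}) / 3.
a_2 = (9 + 2·9) / 3 = 27/3 = 9
a_1 = (9 + 2·9) / 3 = 27/3 = 9

9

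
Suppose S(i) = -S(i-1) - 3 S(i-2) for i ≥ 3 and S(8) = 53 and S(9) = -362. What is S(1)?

3

Rearranging, S(i-2) = (S(i) + S(i-1)) / -3.
S(7) = (-362 + 53) / -3 = -309/-3 = 103
S(6) = (53 + 103) / -3 = 156/-3 = -52
S(5) = (103 + (-52)) / -3 = 51/-3 = -17
S(4) = (-52 + (-17)) / -3 = -69/-3 = 23
S(3) = (-17 + 23) / -3 = 6/-3 = -2
S(2) = (23 + (-2)) / -3 = 21/-3 = -7
S(1) = (-2 + (-7)) / -3 = -9/-3 = 3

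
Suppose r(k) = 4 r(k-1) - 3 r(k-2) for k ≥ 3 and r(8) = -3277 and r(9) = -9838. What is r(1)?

Rearranging, r(k-2) = (r(k) - 4 r(k-1)) / -3.
r(7) = (-9838 - 4*(-3277)) / -3 = 3270/-3 = -1090
r(6) = (-3277 - 4*(-1090)) / -3 = 1083/-3 = -361
r(5) = (-1090 - 4*(-361)) / -3 = 354/-3 = -118
r(4) = (-361 - 4*(-118)) / -3 = 111/-3 = -37
r(3) = (-118 - 4*(-37)) / -3 = 30/-3 = -10
r(2) = (-37 - 4*(-10)) / -3 = 3/-3 = -1
r(1) = (-10 - 4*(-1)) / -3 = -6/-3 = 2

2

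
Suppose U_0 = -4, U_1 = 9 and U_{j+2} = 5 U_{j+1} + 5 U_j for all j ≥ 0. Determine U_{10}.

39346875

U_2 = 5·9 + 5·(-4) = 25
U_3 = 5·25 + 5·9 = 170
U_4 = 5·170 + 5·25 = 975
U_5 = 5·975 + 5·170 = 5725
U_6 = 5·5725 + 5·975 = 33500
U_7 = 5·33500 + 5·5725 = 196125
U_8 = 5·196125 + 5·33500 = 1148125
U_9 = 5·1148125 + 5·196125 = 6721250
U_{10} = 5·6721250 + 5·1148125 = 39346875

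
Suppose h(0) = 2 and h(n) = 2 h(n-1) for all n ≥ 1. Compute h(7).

h(1) = 2·2 = 4
h(2) = 2·4 = 8
h(3) = 2·8 = 16
h(4) = 2·16 = 32
h(5) = 2·32 = 64
h(6) = 2·64 = 128
h(7) = 2·128 = 256

256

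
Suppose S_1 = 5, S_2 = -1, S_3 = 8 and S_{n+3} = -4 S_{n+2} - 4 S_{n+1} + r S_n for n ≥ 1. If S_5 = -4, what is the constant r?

S_4 = -28 + 5r
S_5 = 80 - 21r
So 80 - 21r = -4, giving r = 4.

4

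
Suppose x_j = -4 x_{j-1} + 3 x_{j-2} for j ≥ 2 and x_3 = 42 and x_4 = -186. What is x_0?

Rearranging, x_{j-2} = (x_j + 4 x_{j-1}) / 3.
x_2 = (-186 + 4·42) / 3 = -18/3 = -6
x_1 = (42 + 4·(-6)) / 3 = 18/3 = 6
x_0 = (-6 + 4·6) / 3 = 18/3 = 6

6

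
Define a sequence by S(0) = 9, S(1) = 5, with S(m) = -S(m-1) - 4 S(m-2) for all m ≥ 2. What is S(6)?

S(2) = -5 - 4*9 = -41
S(3) = -(-41) - 4*5 = 21
S(4) = -21 - 4*(-41) = 143
S(5) = -143 - 4*21 = -227
S(6) = -(-227) - 4*143 = -345

-345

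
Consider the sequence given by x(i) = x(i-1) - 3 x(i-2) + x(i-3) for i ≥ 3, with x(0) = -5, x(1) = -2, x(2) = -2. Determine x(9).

x(3) = (-2) - 3*(-2) + (-5) = -1
x(4) = (-1) - 3*(-2) + (-2) = 3
x(5) = 3 - 3*(-1) + (-2) = 4
x(6) = 4 - 3*3 + (-1) = -6
x(7) = (-6) - 3*4 + 3 = -15
x(8) = (-15) - 3*(-6) + 4 = 7
x(9) = 7 - 3*(-15) + (-6) = 46

46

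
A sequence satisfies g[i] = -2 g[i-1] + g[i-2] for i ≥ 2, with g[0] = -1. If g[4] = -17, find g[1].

Let g[1] = z.
g[2] = -1 - 2z
g[3] = 2 + 5z
g[4] = -5 - 12z
So -5 - 12z = -17, giving z = 1.

1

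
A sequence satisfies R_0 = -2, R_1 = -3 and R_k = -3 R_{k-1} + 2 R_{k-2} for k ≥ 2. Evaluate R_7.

R_2 = -3·(-3) + 2·(-2) = 5
R_3 = -3·5 + 2·(-3) = -21
R_4 = -3·(-21) + 2·5 = 73
R_5 = -3·73 + 2·(-21) = -261
R_6 = -3·(-261) + 2·73 = 929
R_7 = -3·929 + 2·(-261) = -3309

-3309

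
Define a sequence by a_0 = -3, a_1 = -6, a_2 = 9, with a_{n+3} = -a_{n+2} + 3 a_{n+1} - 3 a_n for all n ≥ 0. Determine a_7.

-1008

a_3 = -9 + 3·(-6) - 3·(-3) = -18
a_4 = -(-18) + 3·9 - 3·(-6) = 63
a_5 = -63 + 3·(-18) - 3·9 = -144
a_6 = -(-144) + 3·63 - 3·(-18) = 387
a_7 = -387 + 3·(-144) - 3·63 = -1008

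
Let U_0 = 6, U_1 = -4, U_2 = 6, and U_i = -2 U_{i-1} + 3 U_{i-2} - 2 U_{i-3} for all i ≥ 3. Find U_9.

U_3 = -2·6 + 3·(-4) - 2·6 = -36
U_4 = -2·(-36) + 3·6 - 2·(-4) = 98
U_5 = -2·98 + 3·(-36) - 2·6 = -316
U_6 = -2·(-316) + 3·98 - 2·(-36) = 998
U_7 = -2·998 + 3·(-316) - 2·98 = -3140
U_8 = -2·(-3140) + 3·998 - 2·(-316) = 9906
U_9 = -2·9906 + 3·(-3140) - 2·998 = -31228

-31228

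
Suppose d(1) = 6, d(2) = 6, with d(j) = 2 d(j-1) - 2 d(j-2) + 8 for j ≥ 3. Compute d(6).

d(3) = 2·6 - 2·6 + 8 = 8
d(4) = 2·8 - 2·6 + 8 = 12
d(5) = 2·12 - 2·8 + 8 = 16
d(6) = 2·16 - 2·12 + 8 = 16

16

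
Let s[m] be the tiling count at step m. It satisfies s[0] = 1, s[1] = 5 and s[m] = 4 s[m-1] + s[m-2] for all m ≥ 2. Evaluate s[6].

6765

s[2] = 4*5 + 1 = 21
s[3] = 4*21 + 5 = 89
s[4] = 4*89 + 21 = 377
s[5] = 4*377 + 89 = 1597
s[6] = 4*1597 + 377 = 6765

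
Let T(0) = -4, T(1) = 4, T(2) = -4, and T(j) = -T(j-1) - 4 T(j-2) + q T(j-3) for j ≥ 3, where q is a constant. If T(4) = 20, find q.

-1

T(3) = -12 - 4q
T(4) = 28 + 8q
So 28 + 8q = 20, giving q = -1.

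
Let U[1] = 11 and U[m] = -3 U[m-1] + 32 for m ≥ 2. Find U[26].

-2541865828321

The fixed point is 32/(1 + 3) = 8, so U[m] - 8 = -3(U[m-1] - 8).
Hence U[m] = 3·(-3)^{m-1} + 8.
U[26] = 3·(-3)^{25} + 8 = 3·-847288609443 + 8 = -2541865828321.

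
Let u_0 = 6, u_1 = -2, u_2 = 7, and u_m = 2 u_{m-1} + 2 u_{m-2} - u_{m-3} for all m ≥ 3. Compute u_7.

358

u_3 = 2·7 + 2·(-2) - 6 = 4
u_4 = 2·4 + 2·7 - (-2) = 24
u_5 = 2·24 + 2·4 - 7 = 49
u_6 = 2·49 + 2·24 - 4 = 142
u_7 = 2·142 + 2·49 - 24 = 358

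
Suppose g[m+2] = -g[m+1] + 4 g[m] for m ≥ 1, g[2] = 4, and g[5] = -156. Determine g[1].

Let g[1] = z.
g[3] = -4 + 4z
g[4] = 20 - 4z
g[5] = -36 + 20z
So -36 + 20z = -156, giving z = -6.

-6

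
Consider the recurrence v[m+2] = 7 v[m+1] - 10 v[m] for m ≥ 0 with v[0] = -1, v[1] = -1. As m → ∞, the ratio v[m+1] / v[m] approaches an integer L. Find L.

The characteristic equation is r^2 - 7r + 10 = 0, which factors as (r - 5)(r - 2) = 0.
So the roots are 5 and 2. Since |5| > |2| and the coefficient of 5^m is non-zero, the ratio tends to 5.

5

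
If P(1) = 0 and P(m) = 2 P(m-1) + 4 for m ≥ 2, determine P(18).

The fixed point is 4/(1 - 2) = -4, so P(m) + 4 = 2(P(m-1) + 4).
Hence P(m) = 4·2^{m-1} - 4.
P(18) = 4·2^{17} - 4 = 4·131072 - 4 = 524284.

524284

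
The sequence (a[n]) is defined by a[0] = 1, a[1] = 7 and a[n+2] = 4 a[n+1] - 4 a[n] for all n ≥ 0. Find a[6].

1024

a[2] = 4*7 - 4*1 = 24
a[3] = 4*24 - 4*7 = 68
a[4] = 4*68 - 4*24 = 176
a[5] = 4*176 - 4*68 = 432
a[6] = 4*432 - 4*176 = 1024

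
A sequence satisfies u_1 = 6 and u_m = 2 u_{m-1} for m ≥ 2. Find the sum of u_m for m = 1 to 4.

90

u_2 = 2*6 = 12
u_3 = 2*12 = 24
u_4 = 2*24 = 48
Sum = 6 + 12 + 24 + 48 = 90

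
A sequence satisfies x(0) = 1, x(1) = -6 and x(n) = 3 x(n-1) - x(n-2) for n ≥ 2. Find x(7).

-2406

x(2) = 3*(-6) - 1 = -19
x(3) = 3*(-19) - (-6) = -51
x(4) = 3*(-51) - (-19) = -134
x(5) = 3*(-134) - (-51) = -351
x(6) = 3*(-351) - (-134) = -919
x(7) = 3*(-919) - (-351) = -2406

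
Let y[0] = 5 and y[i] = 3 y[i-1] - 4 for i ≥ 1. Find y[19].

3486784403

The fixed point is -4/(1 - 3) = 2, so y[i] - 2 = 3(y[i-1] - 2).
Hence y[i] = 3·3^i + 2.
y[19] = 3·3^{19} + 2 = 3·1162261467 + 2 = 3486784403.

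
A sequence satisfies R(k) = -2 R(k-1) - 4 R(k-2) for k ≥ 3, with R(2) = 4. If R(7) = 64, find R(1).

1

Let R(1) = x.
R(3) = -8 - 4x
R(4) = 8x
R(5) = 32
R(6) = -64 - 32x
R(7) = 64x
So 64x = 64, giving x = 1.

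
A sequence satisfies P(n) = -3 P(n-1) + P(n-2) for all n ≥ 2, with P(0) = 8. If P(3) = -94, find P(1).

-7

Let P(1) = v.
P(2) = 8 - 3v
P(3) = -24 + 10v
So -24 + 10v = -94, giving v = -7.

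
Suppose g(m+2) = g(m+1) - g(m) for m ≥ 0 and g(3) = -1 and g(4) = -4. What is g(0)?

1

Rearranging, g(m-2) = -(g(m) - g(m-1)).
g(2) = -(-4 - (-1)) = 3
g(1) = -(-1 - 3) = 4
g(0) = -(3 - 4) = 1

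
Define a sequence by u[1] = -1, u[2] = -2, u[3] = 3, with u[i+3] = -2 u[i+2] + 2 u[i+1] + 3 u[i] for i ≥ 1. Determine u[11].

u[4] = -2*3 + 2*(-2) + 3*(-1) = -13
u[5] = -2*(-13) + 2*3 + 3*(-2) = 26
u[6] = -2*26 + 2*(-13) + 3*3 = -69
u[7] = -2*(-69) + 2*26 + 3*(-13) = 151
u[8] = -2*151 + 2*(-69) + 3*26 = -362
u[9] = -2*(-362) + 2*151 + 3*(-69) = 819
u[10] = -2*819 + 2*(-362) + 3*151 = -1909
u[11] = -2*(-1909) + 2*819 + 3*(-362) = 4370

4370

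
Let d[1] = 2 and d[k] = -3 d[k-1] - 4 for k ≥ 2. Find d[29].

68630377364882

The fixed point is -4/(1 + 3) = -1, so d[k] + 1 = -3(d[k-1] + 1).
Hence d[k] = 3·(-3)^{k-1} - 1.
d[29] = 3·(-3)^{28} - 1 = 3·22876792454961 - 1 = 68630377364882.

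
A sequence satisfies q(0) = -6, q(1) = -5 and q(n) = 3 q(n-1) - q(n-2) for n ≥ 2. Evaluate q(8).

-2673

q(2) = 3*(-5) - (-6) = -9
q(3) = 3*(-9) - (-5) = -22
q(4) = 3*(-22) - (-9) = -57
q(5) = 3*(-57) - (-22) = -149
q(6) = 3*(-149) - (-57) = -390
q(7) = 3*(-390) - (-149) = -1021
q(8) = 3*(-1021) - (-390) = -2673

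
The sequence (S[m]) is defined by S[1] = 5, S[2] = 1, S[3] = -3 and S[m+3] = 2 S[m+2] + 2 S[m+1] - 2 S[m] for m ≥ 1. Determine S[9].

-1436

S[4] = 2(-3) + 2(1) - 2(5) = -14
S[5] = 2(-14) + 2(-3) - 2(1) = -36
S[6] = 2(-36) + 2(-14) - 2(-3) = -94
S[7] = 2(-94) + 2(-36) - 2(-14) = -232
S[8] = 2(-232) + 2(-94) - 2(-36) = -580
S[9] = 2(-580) + 2(-232) - 2(-94) = -1436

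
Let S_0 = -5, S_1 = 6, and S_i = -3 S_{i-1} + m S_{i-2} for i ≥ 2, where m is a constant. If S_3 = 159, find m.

5

S_2 = -18 - 5m
S_3 = 54 + 21m
So 54 + 21m = 159, giving m = 5.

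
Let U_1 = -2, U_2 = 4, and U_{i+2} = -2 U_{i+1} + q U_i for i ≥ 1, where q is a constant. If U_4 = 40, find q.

U_3 = -8 - 2q
U_4 = 16 + 8q
So 16 + 8q = 40, giving q = 3.

3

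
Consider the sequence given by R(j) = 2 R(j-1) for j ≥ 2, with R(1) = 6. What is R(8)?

R(2) = 2·6 = 12
R(3) = 2·12 = 24
R(4) = 2·24 = 48
R(5) = 2·48 = 96
R(6) = 2·96 = 192
R(7) = 2·192 = 384
R(8) = 2·384 = 768

768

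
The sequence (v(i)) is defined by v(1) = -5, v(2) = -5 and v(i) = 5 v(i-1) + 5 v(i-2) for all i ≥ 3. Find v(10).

-11159375

v(3) = 5(-5) + 5(-5) = -50
v(4) = 5(-50) + 5(-5) = -275
v(5) = 5(-275) + 5(-50) = -1625
v(6) = 5(-1625) + 5(-275) = -9500
v(7) = 5(-9500) + 5(-1625) = -55625
v(8) = 5(-55625) + 5(-9500) = -325625
v(9) = 5(-325625) + 5(-55625) = -1906250
v(10) = 5(-1906250) + 5(-325625) = -11159375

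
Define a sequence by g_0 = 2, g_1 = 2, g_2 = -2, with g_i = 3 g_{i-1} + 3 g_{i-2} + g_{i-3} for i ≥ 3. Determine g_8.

g_3 = 3(-2) + 3(2) + 2 = 2
g_4 = 3(2) + 3(-2) + 2 = 2
g_5 = 3(2) + 3(2) + (-2) = 10
g_6 = 3(10) + 3(2) + 2 = 38
g_7 = 3(38) + 3(10) + 2 = 146
g_8 = 3(146) + 3(38) + 10 = 562

562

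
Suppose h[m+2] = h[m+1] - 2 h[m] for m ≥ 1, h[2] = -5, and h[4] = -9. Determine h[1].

Let h[1] = w.
h[3] = -5 - 2w
h[4] = 5 - 2w
So 5 - 2w = -9, giving w = 7.

7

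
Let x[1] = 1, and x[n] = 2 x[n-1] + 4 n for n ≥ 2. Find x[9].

x[2] = 2·1 + 8 = 10
x[3] = 2·10 + 12 = 32
x[4] = 2·32 + 16 = 80
x[5] = 2·80 + 20 = 180
x[6] = 2·180 + 24 = 384
x[7] = 2·384 + 28 = 796
x[8] = 2·796 + 32 = 1624
x[9] = 2·1624 + 36 = 3284

3284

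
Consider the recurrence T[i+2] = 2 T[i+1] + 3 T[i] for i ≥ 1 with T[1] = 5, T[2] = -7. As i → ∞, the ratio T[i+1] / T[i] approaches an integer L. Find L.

3

The characteristic equation is r^2 - 2r - 3 = 0, which factors as (r - 3)(r + 1) = 0.
So the roots are 3 and -1. Since |3| > |-1| and the coefficient of 3^i is non-zero, the ratio tends to 3.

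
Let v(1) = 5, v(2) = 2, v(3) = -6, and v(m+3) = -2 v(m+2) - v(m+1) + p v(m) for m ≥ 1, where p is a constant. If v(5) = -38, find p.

3

v(4) = 10 + 5p
v(5) = -14 - 8p
So -14 - 8p = -38, giving p = 3.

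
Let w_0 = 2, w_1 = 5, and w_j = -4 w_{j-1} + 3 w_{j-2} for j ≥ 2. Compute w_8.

w_2 = -4·5 + 3·2 = -14
w_3 = -4·(-14) + 3·5 = 71
w_4 = -4·71 + 3·(-14) = -326
w_5 = -4·(-326) + 3·71 = 1517
w_6 = -4·1517 + 3·(-326) = -7046
w_7 = -4·(-7046) + 3·1517 = 32735
w_8 = -4·32735 + 3·(-7046) = -152078

-152078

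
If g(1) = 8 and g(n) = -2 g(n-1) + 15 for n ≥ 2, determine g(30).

The fixed point is 15/(1 + 2) = 5, so g(n) - 5 = -2(g(n-1) - 5).
Hence g(n) = 3·(-2)^{n-1} + 5.
g(30) = 3·(-2)^{29} + 5 = 3·-536870912 + 5 = -1610612731.

-1610612731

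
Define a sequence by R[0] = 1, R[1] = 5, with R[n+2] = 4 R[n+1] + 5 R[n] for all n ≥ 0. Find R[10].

9765625

R[2] = 4*5 + 5*1 = 25
R[3] = 4*25 + 5*5 = 125
R[4] = 4*125 + 5*25 = 625
R[5] = 4*625 + 5*125 = 3125
R[6] = 4*3125 + 5*625 = 15625
R[7] = 4*15625 + 5*3125 = 78125
R[8] = 4*78125 + 5*15625 = 390625
R[9] = 4*390625 + 5*78125 = 1953125
R[10] = 4*1953125 + 5*390625 = 9765625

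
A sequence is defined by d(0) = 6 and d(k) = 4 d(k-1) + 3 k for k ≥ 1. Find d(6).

d(1) = 4·6 + 3 = 27
d(2) = 4·27 + 6 = 114
d(3) = 4·114 + 9 = 465
d(4) = 4·465 + 12 = 1872
d(5) = 4·1872 + 15 = 7503
d(6) = 4·7503 + 18 = 30030

30030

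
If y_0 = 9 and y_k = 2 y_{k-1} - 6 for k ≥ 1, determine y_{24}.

The fixed point is -6/(1 - 2) = 6, so y_k - 6 = 2(y_{k-1} - 6).
Hence y_k = 3·2^k + 6.
y_{24} = 3·2^{24} + 6 = 3·16777216 + 6 = 50331654.

50331654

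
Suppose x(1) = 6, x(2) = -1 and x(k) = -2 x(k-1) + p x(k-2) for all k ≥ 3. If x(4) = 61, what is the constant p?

x(3) = 2 + 6p
x(4) = -4 - 13p
So -4 - 13p = 61, giving p = -5.

-5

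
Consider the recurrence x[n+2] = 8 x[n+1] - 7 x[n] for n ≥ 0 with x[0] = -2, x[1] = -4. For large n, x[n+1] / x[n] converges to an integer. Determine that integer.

7

The characteristic equation is r^2 - 8r + 7 = 0, which factors as (r - 7)(r - 1) = 0.
So the roots are 7 and 1. Since |7| > |1| and the coefficient of 7^n is non-zero, the ratio tends to 7.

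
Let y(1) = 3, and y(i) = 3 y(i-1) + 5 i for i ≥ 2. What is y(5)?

y(2) = 3(3) + 10 = 19
y(3) = 3(19) + 15 = 72
y(4) = 3(72) + 20 = 236
y(5) = 3(236) + 25 = 733

733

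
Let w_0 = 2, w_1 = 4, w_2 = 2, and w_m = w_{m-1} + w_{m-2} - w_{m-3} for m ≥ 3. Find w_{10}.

2

w_3 = 2 + 4 - 2 = 4
w_4 = 4 + 2 - 4 = 2
w_5 = 2 + 4 - 2 = 4
w_6 = 4 + 2 - 4 = 2
w_7 = 2 + 4 - 2 = 4
w_8 = 4 + 2 - 4 = 2
w_9 = 2 + 4 - 2 = 4
w_{10} = 4 + 2 - 4 = 2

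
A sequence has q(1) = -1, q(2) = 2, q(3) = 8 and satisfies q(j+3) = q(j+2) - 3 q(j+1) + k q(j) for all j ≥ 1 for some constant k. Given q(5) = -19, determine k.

3

q(4) = 2 - k
q(5) = -22 + k
So -22 + k = -19, giving k = 3.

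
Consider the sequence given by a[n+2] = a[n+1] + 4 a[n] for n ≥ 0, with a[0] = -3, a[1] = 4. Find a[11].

a[2] = 4 + 4(-3) = -8
a[3] = (-8) + 4(4) = 8
a[4] = 8 + 4(-8) = -24
a[5] = (-24) + 4(8) = 8
a[6] = 8 + 4(-24) = -88
a[7] = (-88) + 4(8) = -56
a[8] = (-56) + 4(-88) = -408
a[9] = (-408) + 4(-56) = -632
a[10] = (-632) + 4(-408) = -2264
a[11] = (-2264) + 4(-632) = -4792

-4792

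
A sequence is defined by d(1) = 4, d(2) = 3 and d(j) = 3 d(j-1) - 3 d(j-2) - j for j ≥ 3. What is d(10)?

635

d(3) = 3·3 - 3·4 - 3 = -6
d(4) = 3·(-6) - 3·3 - 4 = -31
d(5) = 3·(-31) - 3·(-6) - 5 = -80
d(6) = 3·(-80) - 3·(-31) - 6 = -153
d(7) = 3·(-153) - 3·(-80) - 7 = -226
d(8) = 3·(-226) - 3·(-153) - 8 = -227
d(9) = 3·(-227) - 3·(-226) - 9 = -12
d(10) = 3·(-12) - 3·(-227) - 10 = 635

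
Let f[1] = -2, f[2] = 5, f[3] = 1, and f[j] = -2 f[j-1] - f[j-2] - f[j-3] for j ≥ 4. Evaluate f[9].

31

f[4] = -2*1 - 5 - (-2) = -5
f[5] = -2*(-5) - 1 - 5 = 4
f[6] = -2*4 - (-5) - 1 = -4
f[7] = -2*(-4) - 4 - (-5) = 9
f[8] = -2*9 - (-4) - 4 = -18
f[9] = -2*(-18) - 9 - (-4) = 31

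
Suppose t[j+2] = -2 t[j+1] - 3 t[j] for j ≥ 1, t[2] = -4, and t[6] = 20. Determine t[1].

Let t[1] = x.
t[3] = 8 - 3x
t[4] = -4 + 6x
t[5] = -16 - 3x
t[6] = 44 - 12x
So 44 - 12x = 20, giving x = 2.

2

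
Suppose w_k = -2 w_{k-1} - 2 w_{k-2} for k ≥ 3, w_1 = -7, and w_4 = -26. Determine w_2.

Let w_2 = y.
w_3 = 14 - 2y
w_4 = -28 + 2y
So -28 + 2y = -26, giving y = 1.

1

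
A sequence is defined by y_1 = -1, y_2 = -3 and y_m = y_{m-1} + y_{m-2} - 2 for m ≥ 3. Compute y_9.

y_3 = (-3) + (-1) - 2 = -6
y_4 = (-6) + (-3) - 2 = -11
y_5 = (-11) + (-6) - 2 = -19
y_6 = (-19) + (-11) - 2 = -32
y_7 = (-32) + (-19) - 2 = -53
y_8 = (-53) + (-32) - 2 = -87
y_9 = (-87) + (-53) - 2 = -142

-142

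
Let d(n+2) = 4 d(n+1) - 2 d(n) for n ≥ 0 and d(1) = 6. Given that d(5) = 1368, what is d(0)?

-4

Let d(0) = x.
d(2) = 24 - 2x
d(3) = 84 - 8x
d(4) = 288 - 28x
d(5) = 984 - 96x
So 984 - 96x = 1368, giving x = -4.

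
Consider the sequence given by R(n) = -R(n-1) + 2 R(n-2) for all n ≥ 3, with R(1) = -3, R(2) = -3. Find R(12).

-3

R(3) = -(-3) + 2(-3) = -3
R(4) = -(-3) + 2(-3) = -3
R(5) = -(-3) + 2(-3) = -3
R(6) = -(-3) + 2(-3) = -3
R(7) = -(-3) + 2(-3) = -3
R(8) = -(-3) + 2(-3) = -3
R(9) = -(-3) + 2(-3) = -3
R(10) = -(-3) + 2(-3) = -3
R(11) = -(-3) + 2(-3) = -3
R(12) = -(-3) + 2(-3) = -3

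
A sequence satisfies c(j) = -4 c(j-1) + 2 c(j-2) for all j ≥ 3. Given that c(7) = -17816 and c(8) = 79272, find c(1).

Rearranging, c(j-2) = (c(j) + 4 c(j-1)) / 2.
c(6) = (79272 + 4*(-17816)) / 2 = 8008/2 = 4004
c(5) = (-17816 + 4*4004) / 2 = -1800/2 = -900
c(4) = (4004 + 4*(-900)) / 2 = 404/2 = 202
c(3) = (-900 + 4*202) / 2 = -92/2 = -46
c(2) = (202 + 4*(-46)) / 2 = 18/2 = 9
c(1) = (-46 + 4*9) / 2 = -10/2 = -5

-5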